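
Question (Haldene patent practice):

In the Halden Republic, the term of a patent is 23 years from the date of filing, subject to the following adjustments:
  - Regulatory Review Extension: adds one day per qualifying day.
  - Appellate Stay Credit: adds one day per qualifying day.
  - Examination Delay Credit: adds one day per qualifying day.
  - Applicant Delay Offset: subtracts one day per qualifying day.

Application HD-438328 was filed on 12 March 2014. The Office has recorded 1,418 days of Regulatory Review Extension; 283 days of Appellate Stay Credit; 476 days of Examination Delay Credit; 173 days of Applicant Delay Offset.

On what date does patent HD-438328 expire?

September 6, 2042

Base term: filing date + 23 years → 12 March 2037.
Regulatory Review Extension: +1418 days → 28 January 2041.
Appellate Stay Credit: +283 days → 7 November 2041.
Examination Delay Credit: +476 days → 26 February 2043.
Applicant Delay Offset: −173 days → 6 September 2042.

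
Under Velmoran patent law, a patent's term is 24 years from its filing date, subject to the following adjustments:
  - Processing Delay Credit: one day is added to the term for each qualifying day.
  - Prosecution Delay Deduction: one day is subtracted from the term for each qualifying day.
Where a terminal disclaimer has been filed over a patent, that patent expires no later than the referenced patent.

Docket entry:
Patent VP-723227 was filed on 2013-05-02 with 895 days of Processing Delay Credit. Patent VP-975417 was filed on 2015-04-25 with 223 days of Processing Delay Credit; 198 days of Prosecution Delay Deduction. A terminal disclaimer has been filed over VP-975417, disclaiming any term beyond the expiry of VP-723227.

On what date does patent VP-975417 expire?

2039-05-20

Natural term of VP-975417:
  Base: filing + 24 years → 25 April 2039.
  Processing Delay Credit: +223 days → 4 December 2039.
  Prosecution Delay Deduction: −198 days → 20 May 2039.
Expiry of referenced patent VP-723227:
  Base: filing + 24 years → 2 May 2037.
  Processing Delay Credit: +895 days → 14 October 2039.
Terminal disclaimer: VP-975417 expires on the earlier of 20 May 2039 and 14 October 2039.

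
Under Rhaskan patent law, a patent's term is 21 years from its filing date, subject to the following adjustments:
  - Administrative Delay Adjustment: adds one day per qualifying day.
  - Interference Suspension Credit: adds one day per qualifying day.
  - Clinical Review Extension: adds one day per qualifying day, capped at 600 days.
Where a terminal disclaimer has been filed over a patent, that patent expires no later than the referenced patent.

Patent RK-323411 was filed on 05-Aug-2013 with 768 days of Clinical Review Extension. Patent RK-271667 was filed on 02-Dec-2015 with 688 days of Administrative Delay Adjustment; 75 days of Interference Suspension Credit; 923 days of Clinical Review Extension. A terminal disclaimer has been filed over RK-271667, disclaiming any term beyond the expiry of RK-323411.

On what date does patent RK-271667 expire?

Natural term of RK-271667:
  Base: filing + 21 years → 2 December 2036.
  Administrative Delay Adjustment: +688 days → 21 October 2038.
  Interference Suspension Credit: +75 days → 4 January 2039.
  Clinical Review Extension: 923 days claimed exceeds the 600-day cap, so +600 days → 26 August 2040.
Expiry of referenced patent RK-323411:
  Base: filing + 21 years → 5 August 2034.
  Clinical Review Extension: 768 days claimed exceeds the 600-day cap, so +600 days → 27 March 2036.
Terminal disclaimer: RK-271667 expires on the earlier of 26 August 2040 and 27 March 2036.

2036-03-27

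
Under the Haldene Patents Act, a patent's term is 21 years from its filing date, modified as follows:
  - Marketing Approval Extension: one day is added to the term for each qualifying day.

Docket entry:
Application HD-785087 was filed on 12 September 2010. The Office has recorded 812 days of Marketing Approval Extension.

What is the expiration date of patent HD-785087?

December 2, 2033

Base term: filing date + 21 years → 12 September 2031.
Marketing Approval Extension: +812 days → 2 December 2033.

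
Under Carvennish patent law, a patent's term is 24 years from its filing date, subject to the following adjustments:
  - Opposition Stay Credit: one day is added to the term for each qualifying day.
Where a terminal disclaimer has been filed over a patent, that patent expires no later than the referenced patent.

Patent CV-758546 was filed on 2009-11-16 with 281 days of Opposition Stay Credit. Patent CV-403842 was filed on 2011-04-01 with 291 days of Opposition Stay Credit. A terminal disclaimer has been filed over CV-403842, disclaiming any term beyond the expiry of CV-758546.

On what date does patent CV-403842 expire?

2034-08-24

Natural term of CV-403842:
  Base: filing + 24 years → 1 April 2035.
  Opposition Stay Credit: +291 days → 17 January 2036.
Expiry of referenced patent CV-758546:
  Base: filing + 24 years → 16 November 2033.
  Opposition Stay Credit: +281 days → 24 August 2034.
Terminal disclaimer: CV-403842 expires on the earlier of 17 January 2036 and 24 August 2034.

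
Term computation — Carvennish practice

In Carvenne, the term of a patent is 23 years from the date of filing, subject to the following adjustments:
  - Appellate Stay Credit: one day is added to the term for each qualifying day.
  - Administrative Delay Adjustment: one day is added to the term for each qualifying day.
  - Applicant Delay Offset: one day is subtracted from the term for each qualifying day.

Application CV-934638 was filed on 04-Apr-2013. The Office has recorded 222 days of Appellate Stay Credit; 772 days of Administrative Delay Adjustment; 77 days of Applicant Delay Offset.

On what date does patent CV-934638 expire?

2038-10-08

Base term: filing date + 23 years → 4 April 2036.
Appellate Stay Credit: +222 days → 12 November 2036.
Administrative Delay Adjustment: +772 days → 24 December 2038.
Applicant Delay Offset: −77 days → 8 October 2038.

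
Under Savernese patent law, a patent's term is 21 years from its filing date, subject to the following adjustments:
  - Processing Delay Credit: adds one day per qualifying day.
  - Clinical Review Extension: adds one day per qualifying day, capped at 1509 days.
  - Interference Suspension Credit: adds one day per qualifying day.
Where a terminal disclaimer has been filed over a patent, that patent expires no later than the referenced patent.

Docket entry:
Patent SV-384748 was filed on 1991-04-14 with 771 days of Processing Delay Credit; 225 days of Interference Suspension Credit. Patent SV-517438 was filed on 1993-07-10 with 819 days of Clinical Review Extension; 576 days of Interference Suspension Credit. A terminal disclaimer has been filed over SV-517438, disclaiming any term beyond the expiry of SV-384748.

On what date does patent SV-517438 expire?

Natural term of SV-517438:
  Base: filing + 21 years → 10 July 2014.
  Clinical Review Extension: 819 days (within the 1509-day cap) → +819 days → 6 October 2016.
  Interference Suspension Credit: +576 days → 5 May 2018.
Expiry of referenced patent SV-384748:
  Base: filing + 21 years → 14 April 2012.
  Processing Delay Credit: +771 days → 25 May 2014.
  Interference Suspension Credit: +225 days → 5 January 2015.
Terminal disclaimer: SV-517438 expires on the earlier of 5 May 2018 and 5 January 2015.

2015-01-05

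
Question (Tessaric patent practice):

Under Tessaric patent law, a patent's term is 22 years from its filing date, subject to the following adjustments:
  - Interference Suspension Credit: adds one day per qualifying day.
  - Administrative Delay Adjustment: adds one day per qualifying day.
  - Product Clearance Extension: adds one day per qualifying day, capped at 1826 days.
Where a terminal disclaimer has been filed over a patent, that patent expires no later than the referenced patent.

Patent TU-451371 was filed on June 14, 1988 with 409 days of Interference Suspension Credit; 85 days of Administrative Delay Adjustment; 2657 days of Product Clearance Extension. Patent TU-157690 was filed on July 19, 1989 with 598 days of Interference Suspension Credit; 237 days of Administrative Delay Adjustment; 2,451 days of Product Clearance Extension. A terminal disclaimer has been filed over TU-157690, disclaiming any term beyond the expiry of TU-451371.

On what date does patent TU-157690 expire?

Natural term of TU-157690:
  Base: filing + 22 years → 19 July 2011.
  Interference Suspension Credit: +598 days → 8 March 2013.
  Administrative Delay Adjustment: +237 days → 31 October 2013.
  Product Clearance Extension: 2451 days claimed exceeds the 1826-day cap, so +1826 days → 31 October 2018.
Expiry of referenced patent TU-451371:
  Base: filing + 22 years → 14 June 2010.
  Interference Suspension Credit: +409 days → 28 July 2011.
  Administrative Delay Adjustment: +85 days → 21 October 2011.
  Product Clearance Extension: 2657 days claimed exceeds the 1826-day cap, so +1826 days → 20 October 2016.
Terminal disclaimer: TU-157690 expires on the earlier of 31 October 2018 and 20 October 2016.

2016-10-20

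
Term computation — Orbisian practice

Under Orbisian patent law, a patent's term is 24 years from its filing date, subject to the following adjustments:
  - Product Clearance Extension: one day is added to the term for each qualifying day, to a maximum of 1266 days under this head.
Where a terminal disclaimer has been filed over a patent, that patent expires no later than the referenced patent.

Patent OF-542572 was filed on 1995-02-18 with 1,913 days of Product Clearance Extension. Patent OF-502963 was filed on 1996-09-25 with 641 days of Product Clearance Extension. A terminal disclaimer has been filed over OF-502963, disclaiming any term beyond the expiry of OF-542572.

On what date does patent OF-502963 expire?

2022-06-28

Natural term of OF-502963:
  Base: filing + 24 years → 25 September 2020.
  Product Clearance Extension: 641 days (within the 1266-day cap) → +641 days → 28 June 2022.
Expiry of referenced patent OF-542572:
  Base: filing + 24 years → 18 February 2019.
  Product Clearance Extension: 1913 days claimed exceeds the 1266-day cap, so +1266 days → 7 August 2022.
Terminal disclaimer: OF-502963 expires on the earlier of 28 June 2022 and 7 August 2022.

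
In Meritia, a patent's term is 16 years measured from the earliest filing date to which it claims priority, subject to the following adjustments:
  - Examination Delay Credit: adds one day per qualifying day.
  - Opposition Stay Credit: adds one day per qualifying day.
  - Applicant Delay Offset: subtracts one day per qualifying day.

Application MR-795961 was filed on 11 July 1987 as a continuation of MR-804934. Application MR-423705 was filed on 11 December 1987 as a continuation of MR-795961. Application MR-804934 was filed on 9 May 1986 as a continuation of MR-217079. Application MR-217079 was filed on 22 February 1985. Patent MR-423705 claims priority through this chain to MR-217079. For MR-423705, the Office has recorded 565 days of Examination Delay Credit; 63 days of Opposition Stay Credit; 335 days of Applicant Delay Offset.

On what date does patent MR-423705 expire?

2001-12-12

Earliest priority filing: 22 February 1985.
Base term: 22 February 1985 + 16 years → 22 February 2001.
Examination Delay Credit: +565 days → 10 September 2002.
Opposition Stay Credit: +63 days → 12 November 2002.
Applicant Delay Offset: −335 days → 12 December 2001.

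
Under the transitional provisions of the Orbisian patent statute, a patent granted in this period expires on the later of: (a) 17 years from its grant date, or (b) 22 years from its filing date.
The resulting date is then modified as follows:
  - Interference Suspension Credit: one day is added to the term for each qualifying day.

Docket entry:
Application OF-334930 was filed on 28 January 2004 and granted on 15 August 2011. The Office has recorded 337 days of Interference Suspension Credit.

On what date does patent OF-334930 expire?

(a) grant + 17 years → 15 August 2028.
(b) filing + 22 years → 28 January 2026.
Later of the two: 15 August 2028.
Interference Suspension Credit: +337 days → 18 July 2029.

July 18, 2029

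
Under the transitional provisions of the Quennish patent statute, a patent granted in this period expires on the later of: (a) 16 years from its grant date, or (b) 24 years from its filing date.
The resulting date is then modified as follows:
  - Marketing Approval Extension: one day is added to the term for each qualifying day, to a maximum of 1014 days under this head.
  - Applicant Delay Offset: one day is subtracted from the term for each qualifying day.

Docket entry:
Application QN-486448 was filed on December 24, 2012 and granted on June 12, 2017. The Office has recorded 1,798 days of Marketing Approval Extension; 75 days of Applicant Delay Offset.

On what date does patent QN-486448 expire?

(a) grant + 16 years → 12 June 2033.
(b) filing + 24 years → 24 December 2036.
Later of the two: 24 December 2036.
Marketing Approval Extension: 1798 days claimed exceeds the 1014-day cap, so +1014 days → 4 October 2039.
Applicant Delay Offset: −75 days → 21 July 2039.

2039-07-21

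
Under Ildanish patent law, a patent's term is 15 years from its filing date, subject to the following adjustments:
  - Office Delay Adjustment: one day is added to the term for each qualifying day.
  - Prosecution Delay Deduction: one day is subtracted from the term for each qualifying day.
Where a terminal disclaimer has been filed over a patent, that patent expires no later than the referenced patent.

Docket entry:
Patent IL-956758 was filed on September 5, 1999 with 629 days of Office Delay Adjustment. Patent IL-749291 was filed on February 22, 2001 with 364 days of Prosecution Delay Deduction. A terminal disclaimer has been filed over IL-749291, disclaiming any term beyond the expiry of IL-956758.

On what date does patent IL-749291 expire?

February 23, 2015

Natural term of IL-749291:
  Base: filing + 15 years → 22 February 2016.
  Prosecution Delay Deduction: −364 days → 23 February 2015.
Expiry of referenced patent IL-956758:
  Base: filing + 15 years → 5 September 2014.
  Office Delay Adjustment: +629 days → 26 May 2016.
Terminal disclaimer: IL-749291 expires on the earlier of 23 February 2015 and 26 May 2016.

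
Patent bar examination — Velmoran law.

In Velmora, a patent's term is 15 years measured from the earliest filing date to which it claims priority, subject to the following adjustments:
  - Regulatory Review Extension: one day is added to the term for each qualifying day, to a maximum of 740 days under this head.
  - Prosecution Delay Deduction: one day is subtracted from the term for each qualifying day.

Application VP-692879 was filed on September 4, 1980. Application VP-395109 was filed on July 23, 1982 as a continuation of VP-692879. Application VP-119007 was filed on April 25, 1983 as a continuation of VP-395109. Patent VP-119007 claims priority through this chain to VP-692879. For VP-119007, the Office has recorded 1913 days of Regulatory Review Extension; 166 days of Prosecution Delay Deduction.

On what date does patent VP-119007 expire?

Earliest priority filing: 4 September 1980.
Base term: 4 September 1980 + 15 years → 4 September 1995.
Regulatory Review Extension: 1913 days claimed exceeds the 740-day cap, so +740 days → 13 September 1997.
Prosecution Delay Deduction: −166 days → 31 March 1997.

March 31, 1997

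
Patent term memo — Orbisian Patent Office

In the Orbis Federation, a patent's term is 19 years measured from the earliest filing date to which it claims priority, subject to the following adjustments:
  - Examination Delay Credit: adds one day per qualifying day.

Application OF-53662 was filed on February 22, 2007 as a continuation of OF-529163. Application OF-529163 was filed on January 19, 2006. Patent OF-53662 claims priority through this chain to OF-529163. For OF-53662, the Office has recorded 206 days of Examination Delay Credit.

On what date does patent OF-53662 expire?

Earliest priority filing: 19 January 2006.
Base term: 19 January 2006 + 19 years → 19 January 2025.
Examination Delay Credit: +206 days → 13 August 2025.

2025-08-13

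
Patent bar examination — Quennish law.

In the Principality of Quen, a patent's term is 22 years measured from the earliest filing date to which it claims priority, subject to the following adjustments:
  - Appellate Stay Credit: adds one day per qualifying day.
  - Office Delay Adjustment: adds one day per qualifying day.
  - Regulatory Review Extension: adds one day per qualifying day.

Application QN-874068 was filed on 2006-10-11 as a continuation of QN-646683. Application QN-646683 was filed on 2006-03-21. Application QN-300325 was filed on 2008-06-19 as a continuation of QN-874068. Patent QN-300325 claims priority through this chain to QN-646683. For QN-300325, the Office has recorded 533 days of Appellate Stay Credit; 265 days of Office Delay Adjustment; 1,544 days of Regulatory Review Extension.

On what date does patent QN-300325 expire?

August 19, 2034

Earliest priority filing: 21 March 2006.
Base term: 21 March 2006 + 22 years → 21 March 2028.
Appellate Stay Credit: +533 days → 5 September 2029.
Office Delay Adjustment: +265 days → 28 May 2030.
Regulatory Review Extension: +1544 days → 19 August 2034.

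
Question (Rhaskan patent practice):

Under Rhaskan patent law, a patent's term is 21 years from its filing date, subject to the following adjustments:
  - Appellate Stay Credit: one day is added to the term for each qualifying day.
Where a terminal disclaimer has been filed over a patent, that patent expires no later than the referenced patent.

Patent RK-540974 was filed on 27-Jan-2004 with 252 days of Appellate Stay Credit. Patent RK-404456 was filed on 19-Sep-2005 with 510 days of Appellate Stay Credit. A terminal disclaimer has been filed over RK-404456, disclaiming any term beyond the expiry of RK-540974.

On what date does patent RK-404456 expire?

Natural term of RK-404456:
  Base: filing + 21 years → 19 September 2026.
  Appellate Stay Credit: +510 days → 11 February 2028.
Expiry of referenced patent RK-540974:
  Base: filing + 21 years → 27 January 2025.
  Appellate Stay Credit: +252 days → 6 October 2025.
Terminal disclaimer: RK-404456 expires on the earlier of 11 February 2028 and 6 October 2025.

2025-10-06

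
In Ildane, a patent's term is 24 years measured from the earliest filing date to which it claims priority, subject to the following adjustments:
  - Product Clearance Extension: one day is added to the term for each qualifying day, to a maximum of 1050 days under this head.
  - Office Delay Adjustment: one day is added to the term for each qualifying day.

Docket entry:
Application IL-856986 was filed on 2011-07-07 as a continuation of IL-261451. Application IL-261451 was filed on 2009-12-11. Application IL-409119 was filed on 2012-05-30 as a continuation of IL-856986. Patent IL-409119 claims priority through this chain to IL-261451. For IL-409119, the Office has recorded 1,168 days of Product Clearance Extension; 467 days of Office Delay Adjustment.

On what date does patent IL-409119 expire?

February 5, 2038

Earliest priority filing: 11 December 2009.
Base term: 11 December 2009 + 24 years → 11 December 2033.
Product Clearance Extension: 1168 days claimed exceeds the 1050-day cap, so +1050 days → 26 October 2036.
Office Delay Adjustment: +467 days → 5 February 2038.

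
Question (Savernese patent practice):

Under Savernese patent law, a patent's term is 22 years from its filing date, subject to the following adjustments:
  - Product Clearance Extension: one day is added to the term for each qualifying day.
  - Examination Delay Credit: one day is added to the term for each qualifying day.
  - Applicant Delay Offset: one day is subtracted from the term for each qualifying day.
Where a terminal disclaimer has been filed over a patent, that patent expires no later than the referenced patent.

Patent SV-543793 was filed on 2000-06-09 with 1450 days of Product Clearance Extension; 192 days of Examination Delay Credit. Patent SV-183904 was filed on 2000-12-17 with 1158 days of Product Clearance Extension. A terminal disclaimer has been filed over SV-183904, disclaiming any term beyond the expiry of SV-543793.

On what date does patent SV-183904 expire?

Natural term of SV-183904:
  Base: filing + 22 years → 17 December 2022.
  Product Clearance Extension: +1158 days → 17 February 2026.
Expiry of referenced patent SV-543793:
  Base: filing + 22 years → 9 June 2022.
  Product Clearance Extension: +1450 days → 29 May 2026.
  Examination Delay Credit: +192 days → 7 December 2026.
Terminal disclaimer: SV-183904 expires on the earlier of 17 February 2026 and 7 December 2026.

February 17, 2026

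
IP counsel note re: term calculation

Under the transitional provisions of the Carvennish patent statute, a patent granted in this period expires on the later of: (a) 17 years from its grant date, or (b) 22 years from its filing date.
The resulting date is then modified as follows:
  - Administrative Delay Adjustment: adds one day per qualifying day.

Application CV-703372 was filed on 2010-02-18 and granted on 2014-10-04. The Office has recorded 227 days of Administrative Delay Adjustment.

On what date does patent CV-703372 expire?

2032-10-02

(a) grant + 17 years → 4 October 2031.
(b) filing + 22 years → 18 February 2032.
Later of the two: 18 February 2032.
Administrative Delay Adjustment: +227 days → 2 October 2032.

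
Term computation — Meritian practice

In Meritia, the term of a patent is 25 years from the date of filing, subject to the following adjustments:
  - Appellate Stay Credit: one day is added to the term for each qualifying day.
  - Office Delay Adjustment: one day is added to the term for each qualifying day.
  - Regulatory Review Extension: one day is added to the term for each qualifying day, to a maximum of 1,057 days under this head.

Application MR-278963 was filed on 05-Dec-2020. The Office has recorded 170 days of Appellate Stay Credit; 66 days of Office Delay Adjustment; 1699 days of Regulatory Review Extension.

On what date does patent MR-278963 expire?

Base term: filing date + 25 years → 5 December 2045.
Appellate Stay Credit: +170 days → 24 May 2046.
Office Delay Adjustment: +66 days → 29 July 2046.
Regulatory Review Extension: 1699 days claimed exceeds the 1057-day cap, so +1057 days → 20 June 2049.

2049-06-20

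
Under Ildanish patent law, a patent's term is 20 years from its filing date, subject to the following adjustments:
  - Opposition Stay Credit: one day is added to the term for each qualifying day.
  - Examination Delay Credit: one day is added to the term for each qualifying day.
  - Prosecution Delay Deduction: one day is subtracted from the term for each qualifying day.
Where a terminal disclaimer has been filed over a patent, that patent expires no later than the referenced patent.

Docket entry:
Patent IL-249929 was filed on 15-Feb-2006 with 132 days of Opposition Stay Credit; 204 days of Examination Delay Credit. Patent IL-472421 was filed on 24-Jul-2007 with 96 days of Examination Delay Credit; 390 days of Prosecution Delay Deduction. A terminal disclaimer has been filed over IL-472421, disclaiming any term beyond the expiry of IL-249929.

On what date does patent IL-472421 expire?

October 3, 2026

Natural term of IL-472421:
  Base: filing + 20 years → 24 July 2027.
  Examination Delay Credit: +96 days → 28 October 2027.
  Prosecution Delay Deduction: −390 days → 3 October 2026.
Expiry of referenced patent IL-249929:
  Base: filing + 20 years → 15 February 2026.
  Opposition Stay Credit: +132 days → 27 June 2026.
  Examination Delay Credit: +204 days → 17 January 2027.
Terminal disclaimer: IL-472421 expires on the earlier of 3 October 2026 and 17 January 2027.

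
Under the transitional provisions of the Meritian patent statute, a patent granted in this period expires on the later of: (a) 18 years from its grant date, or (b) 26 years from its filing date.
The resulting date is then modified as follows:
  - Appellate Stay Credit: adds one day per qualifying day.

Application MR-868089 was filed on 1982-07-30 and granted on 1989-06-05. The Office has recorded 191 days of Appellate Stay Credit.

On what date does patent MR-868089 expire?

2009-02-06

(a) grant + 18 years → 5 June 2007.
(b) filing + 26 years → 30 July 2008.
Later of the two: 30 July 2008.
Appellate Stay Credit: +191 days → 6 February 2009.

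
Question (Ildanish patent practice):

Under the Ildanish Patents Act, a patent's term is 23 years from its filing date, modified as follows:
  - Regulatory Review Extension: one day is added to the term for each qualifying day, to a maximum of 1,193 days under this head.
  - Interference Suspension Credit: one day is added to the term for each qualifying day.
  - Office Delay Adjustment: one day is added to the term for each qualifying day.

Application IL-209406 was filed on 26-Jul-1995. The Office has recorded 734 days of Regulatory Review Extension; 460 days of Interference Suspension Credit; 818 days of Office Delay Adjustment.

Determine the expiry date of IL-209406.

Base term: filing date + 23 years → 26 July 2018.
Regulatory Review Extension: 734 days (within the 1193-day cap) → +734 days → 29 July 2020.
Interference Suspension Credit: +460 days → 1 November 2021.
Office Delay Adjustment: +818 days → 28 January 2024.

2024-01-28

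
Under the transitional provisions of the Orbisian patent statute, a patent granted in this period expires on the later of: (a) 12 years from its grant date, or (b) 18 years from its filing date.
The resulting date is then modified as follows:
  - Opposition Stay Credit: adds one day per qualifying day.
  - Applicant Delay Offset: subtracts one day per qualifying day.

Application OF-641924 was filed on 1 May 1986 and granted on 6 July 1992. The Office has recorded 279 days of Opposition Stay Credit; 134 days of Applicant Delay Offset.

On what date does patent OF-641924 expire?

(a) grant + 12 years → 6 July 2004.
(b) filing + 18 years → 1 May 2004.
Later of the two: 6 July 2004.
Opposition Stay Credit: +279 days → 11 April 2005.
Applicant Delay Offset: −134 days → 28 November 2004.

2004-11-28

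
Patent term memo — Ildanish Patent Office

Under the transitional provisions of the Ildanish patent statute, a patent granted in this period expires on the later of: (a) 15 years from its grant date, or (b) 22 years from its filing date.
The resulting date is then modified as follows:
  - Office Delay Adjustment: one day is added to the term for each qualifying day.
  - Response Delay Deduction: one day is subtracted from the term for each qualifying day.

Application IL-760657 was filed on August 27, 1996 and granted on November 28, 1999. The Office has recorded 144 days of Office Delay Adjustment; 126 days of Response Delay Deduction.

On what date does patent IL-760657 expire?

September 14, 2018

(a) grant + 15 years → 28 November 2014.
(b) filing + 22 years → 27 August 2018.
Later of the two: 27 August 2018.
Office Delay Adjustment: +144 days → 18 January 2019.
Response Delay Deduction: −126 days → 14 September 2018.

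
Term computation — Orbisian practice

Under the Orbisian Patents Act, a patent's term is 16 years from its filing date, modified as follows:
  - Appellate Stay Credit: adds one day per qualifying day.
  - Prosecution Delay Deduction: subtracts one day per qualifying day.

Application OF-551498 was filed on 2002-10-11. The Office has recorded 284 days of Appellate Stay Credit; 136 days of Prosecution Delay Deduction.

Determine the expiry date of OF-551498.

Base term: filing date + 16 years → 11 October 2018.
Appellate Stay Credit: +284 days → 22 July 2019.
Prosecution Delay Deduction: −136 days → 8 March 2019.

March 8, 2019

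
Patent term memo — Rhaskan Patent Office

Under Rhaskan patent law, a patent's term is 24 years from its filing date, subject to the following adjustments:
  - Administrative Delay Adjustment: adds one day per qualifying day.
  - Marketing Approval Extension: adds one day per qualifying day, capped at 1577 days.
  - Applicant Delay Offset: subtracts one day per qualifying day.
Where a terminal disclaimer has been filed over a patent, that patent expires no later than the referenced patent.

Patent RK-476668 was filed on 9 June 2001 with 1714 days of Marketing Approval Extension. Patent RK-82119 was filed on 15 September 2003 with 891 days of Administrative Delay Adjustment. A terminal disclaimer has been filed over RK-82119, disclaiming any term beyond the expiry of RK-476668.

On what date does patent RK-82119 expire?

Natural term of RK-82119:
  Base: filing + 24 years → 15 September 2027.
  Administrative Delay Adjustment: +891 days → 22 February 2030.
Expiry of referenced patent RK-476668:
  Base: filing + 24 years → 9 June 2025.
  Marketing Approval Extension: 1714 days claimed exceeds the 1577-day cap, so +1577 days → 3 October 2029.
Terminal disclaimer: RK-82119 expires on the earlier of 22 February 2030 and 3 October 2029.

2029-10-03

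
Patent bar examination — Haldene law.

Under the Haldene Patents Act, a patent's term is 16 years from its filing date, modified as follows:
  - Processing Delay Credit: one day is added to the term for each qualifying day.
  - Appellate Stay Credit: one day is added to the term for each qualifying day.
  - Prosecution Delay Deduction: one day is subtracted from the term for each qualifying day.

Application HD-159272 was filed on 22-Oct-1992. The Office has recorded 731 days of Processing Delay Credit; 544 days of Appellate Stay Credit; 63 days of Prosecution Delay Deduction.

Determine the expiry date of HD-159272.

February 16, 2012

Base term: filing date + 16 years → 22 October 2008.
Processing Delay Credit: +731 days → 23 October 2010.
Appellate Stay Credit: +544 days → 19 April 2012.
Prosecution Delay Deduction: −63 days → 16 February 2012.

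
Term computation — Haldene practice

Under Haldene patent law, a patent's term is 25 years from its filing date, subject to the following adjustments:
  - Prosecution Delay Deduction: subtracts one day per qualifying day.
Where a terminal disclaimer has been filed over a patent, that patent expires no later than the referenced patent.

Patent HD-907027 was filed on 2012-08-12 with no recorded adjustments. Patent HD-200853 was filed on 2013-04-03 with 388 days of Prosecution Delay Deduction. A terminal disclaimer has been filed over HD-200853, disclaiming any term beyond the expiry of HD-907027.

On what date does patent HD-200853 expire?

Natural term of HD-200853:
  Base: filing + 25 years → 3 April 2038.
  Prosecution Delay Deduction: −388 days → 11 March 2037.
Expiry of referenced patent HD-907027:
  Base: filing + 25 years → 12 August 2037.
Terminal disclaimer: HD-200853 expires on the earlier of 11 March 2037 and 12 August 2037.

March 11, 2037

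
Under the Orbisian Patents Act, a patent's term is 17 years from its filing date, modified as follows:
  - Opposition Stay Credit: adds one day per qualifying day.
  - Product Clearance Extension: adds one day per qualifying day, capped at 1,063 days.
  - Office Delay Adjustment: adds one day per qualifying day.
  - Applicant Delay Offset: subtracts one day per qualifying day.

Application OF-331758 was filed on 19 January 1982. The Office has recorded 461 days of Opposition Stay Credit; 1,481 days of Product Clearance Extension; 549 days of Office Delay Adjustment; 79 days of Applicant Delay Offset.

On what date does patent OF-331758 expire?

2004-07-05

Base term: filing date + 17 years → 19 January 1999.
Opposition Stay Credit: +461 days → 24 April 2000.
Product Clearance Extension: 1481 days claimed exceeds the 1063-day cap, so +1063 days → 23 March 2003.
Office Delay Adjustment: +549 days → 22 September 2004.
Applicant Delay Offset: −79 days → 5 July 2004.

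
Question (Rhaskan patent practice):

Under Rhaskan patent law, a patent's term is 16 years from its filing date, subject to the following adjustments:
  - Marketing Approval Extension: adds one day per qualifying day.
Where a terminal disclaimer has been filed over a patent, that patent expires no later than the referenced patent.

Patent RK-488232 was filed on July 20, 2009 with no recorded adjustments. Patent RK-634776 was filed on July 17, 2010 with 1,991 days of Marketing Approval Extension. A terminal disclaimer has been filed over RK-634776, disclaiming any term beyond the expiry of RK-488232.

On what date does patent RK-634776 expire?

Natural term of RK-634776:
  Base: filing + 16 years → 17 July 2026.
  Marketing Approval Extension: +1991 days → 29 December 2031.
Expiry of referenced patent RK-488232:
  Base: filing + 16 years → 20 July 2025.
Terminal disclaimer: RK-634776 expires on the earlier of 29 December 2031 and 20 July 2025.

July 20, 2025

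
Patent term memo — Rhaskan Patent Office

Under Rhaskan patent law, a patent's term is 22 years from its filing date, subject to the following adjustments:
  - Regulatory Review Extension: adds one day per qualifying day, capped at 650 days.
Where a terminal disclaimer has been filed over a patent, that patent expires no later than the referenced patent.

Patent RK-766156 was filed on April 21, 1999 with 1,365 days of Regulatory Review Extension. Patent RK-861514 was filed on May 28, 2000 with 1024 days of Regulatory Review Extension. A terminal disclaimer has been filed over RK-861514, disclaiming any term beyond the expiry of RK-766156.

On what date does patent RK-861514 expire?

Natural term of RK-861514:
  Base: filing + 22 years → 28 May 2022.
  Regulatory Review Extension: 1024 days claimed exceeds the 650-day cap, so +650 days → 8 March 2024.
Expiry of referenced patent RK-766156:
  Base: filing + 22 years → 21 April 2021.
  Regulatory Review Extension: 1365 days claimed exceeds the 650-day cap, so +650 days → 31 January 2023.
Terminal disclaimer: RK-861514 expires on the earlier of 8 March 2024 and 31 January 2023.

January 31, 2023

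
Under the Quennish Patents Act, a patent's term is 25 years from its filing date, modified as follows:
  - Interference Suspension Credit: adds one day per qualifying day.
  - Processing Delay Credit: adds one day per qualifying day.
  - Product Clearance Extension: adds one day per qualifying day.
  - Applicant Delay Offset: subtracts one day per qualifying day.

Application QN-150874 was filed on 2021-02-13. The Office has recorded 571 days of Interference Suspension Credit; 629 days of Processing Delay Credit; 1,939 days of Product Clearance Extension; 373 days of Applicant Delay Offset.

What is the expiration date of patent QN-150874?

September 10, 2053

Base term: filing date + 25 years → 13 February 2046.
Interference Suspension Credit: +571 days → 7 September 2047.
Processing Delay Credit: +629 days → 28 May 2049.
Product Clearance Extension: +1939 days → 18 September 2054.
Applicant Delay Offset: −373 days → 10 September 2053.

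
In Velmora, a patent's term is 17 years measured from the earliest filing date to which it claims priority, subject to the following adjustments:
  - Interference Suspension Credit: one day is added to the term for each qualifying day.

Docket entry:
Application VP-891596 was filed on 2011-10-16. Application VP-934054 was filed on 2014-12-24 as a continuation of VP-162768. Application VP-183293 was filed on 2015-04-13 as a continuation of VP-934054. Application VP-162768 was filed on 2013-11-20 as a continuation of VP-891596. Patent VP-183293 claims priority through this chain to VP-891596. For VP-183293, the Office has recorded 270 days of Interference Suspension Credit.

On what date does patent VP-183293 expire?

July 13, 2029

Earliest priority filing: 16 October 2011.
Base term: 16 October 2011 + 17 years → 16 October 2028.
Interference Suspension Credit: +270 days → 13 July 2029.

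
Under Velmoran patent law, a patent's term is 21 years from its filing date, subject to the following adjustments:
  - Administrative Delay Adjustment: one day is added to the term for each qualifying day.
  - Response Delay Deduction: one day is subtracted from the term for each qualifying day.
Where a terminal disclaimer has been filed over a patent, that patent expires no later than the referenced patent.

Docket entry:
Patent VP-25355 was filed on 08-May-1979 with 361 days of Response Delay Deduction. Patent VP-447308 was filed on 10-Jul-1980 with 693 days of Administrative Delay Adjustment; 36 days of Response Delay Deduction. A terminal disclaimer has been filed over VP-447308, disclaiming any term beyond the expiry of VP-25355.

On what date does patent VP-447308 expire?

Natural term of VP-447308:
  Base: filing + 21 years → 10 July 2001.
  Administrative Delay Adjustment: +693 days → 3 June 2003.
  Response Delay Deduction: −36 days → 28 April 2003.
Expiry of referenced patent VP-25355:
  Base: filing + 21 years → 8 May 2000.
  Response Delay Deduction: −361 days → 13 May 1999.
Terminal disclaimer: VP-447308 expires on the earlier of 28 April 2003 and 13 May 1999.

1999-05-13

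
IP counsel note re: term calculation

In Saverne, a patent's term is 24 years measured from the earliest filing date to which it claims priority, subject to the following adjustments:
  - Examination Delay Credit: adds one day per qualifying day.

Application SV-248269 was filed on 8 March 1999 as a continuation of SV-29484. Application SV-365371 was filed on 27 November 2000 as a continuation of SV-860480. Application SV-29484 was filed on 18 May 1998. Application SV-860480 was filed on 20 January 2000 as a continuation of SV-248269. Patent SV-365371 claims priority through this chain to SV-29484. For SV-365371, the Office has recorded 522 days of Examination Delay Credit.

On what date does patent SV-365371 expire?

October 22, 2023

Earliest priority filing: 18 May 1998.
Base term: 18 May 1998 + 24 years → 18 May 2022.
Examination Delay Credit: +522 days → 22 October 2023.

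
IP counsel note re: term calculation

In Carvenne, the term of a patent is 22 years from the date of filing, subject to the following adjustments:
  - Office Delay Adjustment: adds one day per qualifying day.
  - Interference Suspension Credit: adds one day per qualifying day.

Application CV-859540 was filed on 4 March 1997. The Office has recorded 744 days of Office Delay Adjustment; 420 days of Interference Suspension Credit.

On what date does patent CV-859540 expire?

2022-05-11

Base term: filing date + 22 years → 4 March 2019.
Office Delay Adjustment: +744 days → 17 March 2021.
Interference Suspension Credit: +420 days → 11 May 2022.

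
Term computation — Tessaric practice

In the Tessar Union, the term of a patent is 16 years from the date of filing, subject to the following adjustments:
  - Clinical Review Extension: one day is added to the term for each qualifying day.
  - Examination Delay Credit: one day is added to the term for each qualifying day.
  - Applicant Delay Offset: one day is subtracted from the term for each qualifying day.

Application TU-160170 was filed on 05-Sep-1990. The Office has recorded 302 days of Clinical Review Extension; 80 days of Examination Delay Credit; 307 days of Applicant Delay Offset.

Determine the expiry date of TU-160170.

Base term: filing date + 16 years → 5 September 2006.
Clinical Review Extension: +302 days → 4 July 2007.
Examination Delay Credit: +80 days → 22 September 2007.
Applicant Delay Offset: −307 days → 19 November 2006.

November 19, 2006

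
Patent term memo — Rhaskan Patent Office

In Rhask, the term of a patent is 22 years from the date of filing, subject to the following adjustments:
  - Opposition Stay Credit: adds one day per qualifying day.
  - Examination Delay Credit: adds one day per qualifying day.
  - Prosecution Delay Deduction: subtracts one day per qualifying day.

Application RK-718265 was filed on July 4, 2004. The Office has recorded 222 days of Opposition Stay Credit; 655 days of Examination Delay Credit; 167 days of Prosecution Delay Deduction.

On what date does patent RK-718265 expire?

Base term: filing date + 22 years → 4 July 2026.
Opposition Stay Credit: +222 days → 11 February 2027.
Examination Delay Credit: +655 days → 27 November 2028.
Prosecution Delay Deduction: −167 days → 13 June 2028.

2028-06-13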